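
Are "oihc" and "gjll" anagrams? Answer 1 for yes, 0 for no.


Strings: "oihc", "gjll"
Sorted first:  chio
Sorted second: gjll
Differ at position 0: 'c' vs 'g' => not anagrams

0


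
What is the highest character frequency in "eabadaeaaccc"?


Input: eabadaeaaccc
Character counts:
  'a': 5
  'b': 1
  'c': 3
  'd': 1
  'e': 2
Maximum frequency: 5

5


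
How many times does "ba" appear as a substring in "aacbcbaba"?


Searching for "ba" in "aacbcbaba"
Scanning each position:
  Position 0: "aa" => no
  Position 1: "ac" => no
  Position 2: "cb" => no
  Position 3: "bc" => no
  Position 4: "cb" => no
  Position 5: "ba" => MATCH
  Position 6: "ab" => no
  Position 7: "ba" => MATCH
Total occurrences: 2

2


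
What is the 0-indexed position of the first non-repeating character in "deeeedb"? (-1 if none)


Input: deeeedb
Character frequencies:
  'b': 1
  'd': 2
  'e': 4
Scanning left to right for freq == 1:
  Position 0 ('d'): freq=2, skip
  Position 1 ('e'): freq=4, skip
  Position 2 ('e'): freq=4, skip
  Position 3 ('e'): freq=4, skip
  Position 4 ('e'): freq=4, skip
  Position 5 ('d'): freq=2, skip
  Position 6 ('b'): unique! => answer = 6

6


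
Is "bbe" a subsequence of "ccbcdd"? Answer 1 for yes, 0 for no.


Check if "bbe" is a subsequence of "ccbcdd"
Greedy scan:
  Position 0 ('c'): no match needed
  Position 1 ('c'): no match needed
  Position 2 ('b'): matches sub[0] = 'b'
  Position 3 ('c'): no match needed
  Position 4 ('d'): no match needed
  Position 5 ('d'): no match needed
Only matched 1/3 characters => not a subsequence

0


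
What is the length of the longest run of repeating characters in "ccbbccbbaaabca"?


Input: "ccbbccbbaaabca"
Scanning for longest run:
  Position 1 ('c'): continues run of 'c', length=2
  Position 2 ('b'): new char, reset run to 1
  Position 3 ('b'): continues run of 'b', length=2
  Position 4 ('c'): new char, reset run to 1
  Position 5 ('c'): continues run of 'c', length=2
  Position 6 ('b'): new char, reset run to 1
  Position 7 ('b'): continues run of 'b', length=2
  Position 8 ('a'): new char, reset run to 1
  Position 9 ('a'): continues run of 'a', length=2
  Position 10 ('a'): continues run of 'a', length=3
  Position 11 ('b'): new char, reset run to 1
  Position 12 ('c'): new char, reset run to 1
  Position 13 ('a'): new char, reset run to 1
Longest run: 'a' with length 3

3


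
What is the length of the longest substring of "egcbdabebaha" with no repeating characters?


Input: "egcbdabebaha"
Sliding window (track last position of each char):
  Position 0 ('e'): window [0,0] length 1 -- new best
  Position 1 ('g'): window [0,1] length 2 -- new best
  Position 2 ('c'): window [0,2] length 3 -- new best
  Position 3 ('b'): window [0,3] length 4 -- new best
  Position 4 ('d'): window [0,4] length 5 -- new best
  Position 5 ('a'): window [0,5] length 6 -- new best
  Position 6 ('b'): repeat (last at 3), move window start to 4
  Position 6 ('b'): window [4,6] length 3
  Position 7 ('e'): window [4,7] length 4
  Position 8 ('b'): repeat (last at 6), move window start to 7
  Position 8 ('b'): window [7,8] length 2
  Position 9 ('a'): window [7,9] length 3
  Position 10 ('h'): window [7,10] length 4
  Position 11 ('a'): repeat (last at 9), move window start to 10
  Position 11 ('a'): window [10,11] length 2
Longest substring with no repeats: "egcbda" with length 6

6


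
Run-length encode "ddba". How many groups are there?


Input: ddba
Scanning for consecutive runs:
  Group 1: 'd' x 2 (positions 0-1)
  Group 2: 'b' x 1 (positions 2-2)
  Group 3: 'a' x 1 (positions 3-3)
Total groups: 3

3


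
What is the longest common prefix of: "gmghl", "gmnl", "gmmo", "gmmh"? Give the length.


Words: gmghl, gmnl, gmmo, gmmh
  Position 0: all 'g' => match
  Position 1: all 'm' => match
  Position 2: ('g', 'n', 'm', 'm') => mismatch, stop
LCP = "gm" (length 2)

2


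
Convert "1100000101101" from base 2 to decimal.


Input: "1100000101101" in base 2
Positional expansion:
  Digit '1' (value 1) x 2^12 = 4096
  Digit '1' (value 1) x 2^11 = 2048
  Digit '0' (value 0) x 2^10 = 0
  Digit '0' (value 0) x 2^9 = 0
  Digit '0' (value 0) x 2^8 = 0
  Digit '0' (value 0) x 2^7 = 0
  Digit '0' (value 0) x 2^6 = 0
  Digit '1' (value 1) x 2^5 = 32
  Digit '0' (value 0) x 2^4 = 0
  Digit '1' (value 1) x 2^3 = 8
  Digit '1' (value 1) x 2^2 = 4
  Digit '0' (value 0) x 2^1 = 0
  Digit '1' (value 1) x 2^0 = 1
Sum = 6189

6189


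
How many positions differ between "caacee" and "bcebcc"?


Comparing "caacee" and "bcebcc" position by position:
  Position 0: 'c' vs 'b' => DIFFER
  Position 1: 'a' vs 'c' => DIFFER
  Position 2: 'a' vs 'e' => DIFFER
  Position 3: 'c' vs 'b' => DIFFER
  Position 4: 'e' vs 'c' => DIFFER
  Position 5: 'e' vs 'c' => DIFFER
Positions that differ: 6

6


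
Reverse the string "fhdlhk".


Input: fhdlhk
Reading characters right to left:
  Position 5: 'k'
  Position 4: 'h'
  Position 3: 'l'
  Position 2: 'd'
  Position 1: 'h'
  Position 0: 'f'
Reversed: khldhf

khldhf


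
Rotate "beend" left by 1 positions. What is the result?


Input: "beend", rotate left by 1
First 1 characters: "b"
Remaining characters: "eend"
Concatenate remaining + first: "eend" + "b" = "eendb"

eendb


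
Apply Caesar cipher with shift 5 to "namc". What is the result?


Caesar cipher: shift "namc" by 5
  'n' (pos 13) + 5 = pos 18 = 's'
  'a' (pos 0) + 5 = pos 5 = 'f'
  'm' (pos 12) + 5 = pos 17 = 'r'
  'c' (pos 2) + 5 = pos 7 = 'h'
Result: sfrh

sfrh


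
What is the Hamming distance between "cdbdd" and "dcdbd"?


Comparing "cdbdd" and "dcdbd" position by position:
  Position 0: 'c' vs 'd' => differ
  Position 1: 'd' vs 'c' => differ
  Position 2: 'b' vs 'd' => differ
  Position 3: 'd' vs 'b' => differ
  Position 4: 'd' vs 'd' => same
Total differences (Hamming distance): 4

4


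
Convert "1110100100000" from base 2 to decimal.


Input: "1110100100000" in base 2
Positional expansion:
  Digit '1' (value 1) x 2^12 = 4096
  Digit '1' (value 1) x 2^11 = 2048
  Digit '1' (value 1) x 2^10 = 1024
  Digit '0' (value 0) x 2^9 = 0
  Digit '1' (value 1) x 2^8 = 256
  Digit '0' (value 0) x 2^7 = 0
  Digit '0' (value 0) x 2^6 = 0
  Digit '1' (value 1) x 2^5 = 32
  Digit '0' (value 0) x 2^4 = 0
  Digit '0' (value 0) x 2^3 = 0
  Digit '0' (value 0) x 2^2 = 0
  Digit '0' (value 0) x 2^1 = 0
  Digit '0' (value 0) x 2^0 = 0
Sum = 7456

7456


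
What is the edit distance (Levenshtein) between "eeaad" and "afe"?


Computing edit distance: "eeaad" -> "afe"
DP table:
           a    f    e
      0    1    2    3
  e   1    1    2    2
  e   2    2    2    2
  a   3    2    3    3
  a   4    3    3    4
  d   5    4    4    4
Edit distance = dp[5][3] = 4

4


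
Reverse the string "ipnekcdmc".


Input: ipnekcdmc
Reading characters right to left:
  Position 8: 'c'
  Position 7: 'm'
  Position 6: 'd'
  Position 5: 'c'
  Position 4: 'k'
  Position 3: 'e'
  Position 2: 'n'
  Position 1: 'p'
  Position 0: 'i'
Reversed: cmdckenpi

cmdckenpi


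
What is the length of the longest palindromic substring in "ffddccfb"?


Input: "ffddccfb"
Checking substrings for palindromes:
  [0:2] "ff" (len 2) => palindrome
  [2:4] "dd" (len 2) => palindrome
  [4:6] "cc" (len 2) => palindrome
Longest palindromic substring: "ff" with length 2

2


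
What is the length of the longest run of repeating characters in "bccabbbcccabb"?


Input: "bccabbbcccabb"
Scanning for longest run:
  Position 1 ('c'): new char, reset run to 1
  Position 2 ('c'): continues run of 'c', length=2
  Position 3 ('a'): new char, reset run to 1
  Position 4 ('b'): new char, reset run to 1
  Position 5 ('b'): continues run of 'b', length=2
  Position 6 ('b'): continues run of 'b', length=3
  Position 7 ('c'): new char, reset run to 1
  Position 8 ('c'): continues run of 'c', length=2
  Position 9 ('c'): continues run of 'c', length=3
  Position 10 ('a'): new char, reset run to 1
  Position 11 ('b'): new char, reset run to 1
  Position 12 ('b'): continues run of 'b', length=2
Longest run: 'b' with length 3

3


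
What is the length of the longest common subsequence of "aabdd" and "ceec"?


LCS of "aabdd" and "ceec"
DP table:
           c    e    e    c
      0    0    0    0    0
  a   0    0    0    0    0
  a   0    0    0    0    0
  b   0    0    0    0    0
  d   0    0    0    0    0
  d   0    0    0    0    0
LCS length = dp[5][4] = 0

0


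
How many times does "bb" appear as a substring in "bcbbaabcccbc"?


Searching for "bb" in "bcbbaabcccbc"
Scanning each position:
  Position 0: "bc" => no
  Position 1: "cb" => no
  Position 2: "bb" => MATCH
  Position 3: "ba" => no
  Position 4: "aa" => no
  Position 5: "ab" => no
  Position 6: "bc" => no
  Position 7: "cc" => no
  Position 8: "cc" => no
  Position 9: "cb" => no
  Position 10: "bc" => no
Total occurrences: 1

1


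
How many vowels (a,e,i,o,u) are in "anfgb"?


Input: anfgb
Checking each character:
  'a' at position 0: vowel (running total: 1)
  'n' at position 1: consonant
  'f' at position 2: consonant
  'g' at position 3: consonant
  'b' at position 4: consonant
Total vowels: 1

1


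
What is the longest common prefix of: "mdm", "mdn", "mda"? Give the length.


Words: mdm, mdn, mda
  Position 0: all 'm' => match
  Position 1: all 'd' => match
  Position 2: ('m', 'n', 'a') => mismatch, stop
LCP = "md" (length 2)

2


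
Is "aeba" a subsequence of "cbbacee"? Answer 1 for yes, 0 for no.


Check if "aeba" is a subsequence of "cbbacee"
Greedy scan:
  Position 0 ('c'): no match needed
  Position 1 ('b'): no match needed
  Position 2 ('b'): no match needed
  Position 3 ('a'): matches sub[0] = 'a'
  Position 4 ('c'): no match needed
  Position 5 ('e'): matches sub[1] = 'e'
  Position 6 ('e'): no match needed
Only matched 2/4 characters => not a subsequence

0


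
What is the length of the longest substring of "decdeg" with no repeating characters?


Input: "decdeg"
Sliding window (track last position of each char):
  Position 0 ('d'): window [0,0] length 1 -- new best
  Position 1 ('e'): window [0,1] length 2 -- new best
  Position 2 ('c'): window [0,2] length 3 -- new best
  Position 3 ('d'): repeat (last at 0), move window start to 1
  Position 3 ('d'): window [1,3] length 3
  Position 4 ('e'): repeat (last at 1), move window start to 2
  Position 4 ('e'): window [2,4] length 3
  Position 5 ('g'): window [2,5] length 4 -- new best
Longest substring with no repeats: "cdeg" with length 4

4


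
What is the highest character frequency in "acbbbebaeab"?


Input: acbbbebaeab
Character counts:
  'a': 3
  'b': 5
  'c': 1
  'e': 2
Maximum frequency: 5

5


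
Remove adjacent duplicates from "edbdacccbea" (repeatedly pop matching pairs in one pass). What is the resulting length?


Input: edbdacccbea
Stack-based adjacent duplicate removal:
  Read 'e': push. Stack: e
  Read 'd': push. Stack: ed
  Read 'b': push. Stack: edb
  Read 'd': push. Stack: edbd
  Read 'a': push. Stack: edbda
  Read 'c': push. Stack: edbdac
  Read 'c': matches stack top 'c' => pop. Stack: edbda
  Read 'c': push. Stack: edbdac
  Read 'b': push. Stack: edbdacb
  Read 'e': push. Stack: edbdacbe
  Read 'a': push. Stack: edbdacbea
Final stack: "edbdacbea" (length 9)

9


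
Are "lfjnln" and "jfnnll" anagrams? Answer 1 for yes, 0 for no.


Strings: "lfjnln", "jfnnll"
Sorted first:  fjllnn
Sorted second: fjllnn
Sorted forms match => anagrams

1


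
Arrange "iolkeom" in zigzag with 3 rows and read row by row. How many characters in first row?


Zigzag "iolkeom" into 3 rows:
Placing characters:
  'i' => row 0
  'o' => row 1
  'l' => row 2
  'k' => row 1
  'e' => row 0
  'o' => row 1
  'm' => row 2
Rows:
  Row 0: "ie"
  Row 1: "oko"
  Row 2: "lm"
First row length: 2

2


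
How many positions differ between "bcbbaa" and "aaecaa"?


Comparing "bcbbaa" and "aaecaa" position by position:
  Position 0: 'b' vs 'a' => DIFFER
  Position 1: 'c' vs 'a' => DIFFER
  Position 2: 'b' vs 'e' => DIFFER
  Position 3: 'b' vs 'c' => DIFFER
  Position 4: 'a' vs 'a' => same
  Position 5: 'a' vs 'a' => same
Positions that differ: 4

4


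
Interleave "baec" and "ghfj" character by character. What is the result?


Interleaving "baec" and "ghfj":
  Position 0: 'b' from first, 'g' from second => "bg"
  Position 1: 'a' from first, 'h' from second => "ah"
  Position 2: 'e' from first, 'f' from second => "ef"
  Position 3: 'c' from first, 'j' from second => "cj"
Result: bgahefcj

bgahefcj


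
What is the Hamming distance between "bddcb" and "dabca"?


Comparing "bddcb" and "dabca" position by position:
  Position 0: 'b' vs 'd' => differ
  Position 1: 'd' vs 'a' => differ
  Position 2: 'd' vs 'b' => differ
  Position 3: 'c' vs 'c' => same
  Position 4: 'b' vs 'a' => differ
Total differences (Hamming distance): 4

4


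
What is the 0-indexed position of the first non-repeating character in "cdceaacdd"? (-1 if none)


Input: cdceaacdd
Character frequencies:
  'a': 2
  'c': 3
  'd': 3
  'e': 1
Scanning left to right for freq == 1:
  Position 0 ('c'): freq=3, skip
  Position 1 ('d'): freq=3, skip
  Position 2 ('c'): freq=3, skip
  Position 3 ('e'): unique! => answer = 3

3


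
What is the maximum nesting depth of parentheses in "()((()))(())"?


Input: "()((()))(())"
Tracking depth:
  Position 0 '(': depth becomes 1
  Position 1 ')': depth becomes 0
  Position 2 '(': depth becomes 1
  Position 3 '(': depth becomes 2
  Position 4 '(': depth becomes 3
  Position 5 ')': depth becomes 2
  Position 6 ')': depth becomes 1
  Position 7 ')': depth becomes 0
  Position 8 '(': depth becomes 1
  Position 9 '(': depth becomes 2
  Position 10 ')': depth becomes 1
  Position 11 ')': depth becomes 0
Maximum depth reached: 3

3


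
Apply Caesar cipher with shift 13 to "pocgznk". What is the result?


Caesar cipher: shift "pocgznk" by 13
  'p' (pos 15) + 13 = pos 2 = 'c'
  'o' (pos 14) + 13 = pos 1 = 'b'
  'c' (pos 2) + 13 = pos 15 = 'p'
  'g' (pos 6) + 13 = pos 19 = 't'
  'z' (pos 25) + 13 = pos 12 = 'm'
  'n' (pos 13) + 13 = pos 0 = 'a'
  'k' (pos 10) + 13 = pos 23 = 'x'
Result: cbptmax

cbptmax


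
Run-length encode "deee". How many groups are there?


Input: deee
Scanning for consecutive runs:
  Group 1: 'd' x 1 (positions 0-0)
  Group 2: 'e' x 3 (positions 1-3)
Total groups: 2

2


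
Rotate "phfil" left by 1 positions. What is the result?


Input: "phfil", rotate left by 1
First 1 characters: "p"
Remaining characters: "hfil"
Concatenate remaining + first: "hfil" + "p" = "hfilp"

hfilp


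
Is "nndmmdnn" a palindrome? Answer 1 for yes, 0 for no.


Input: nndmmdnn
Reversed: nndmmdnn
  Compare pos 0 ('n') with pos 7 ('n'): match
  Compare pos 1 ('n') with pos 6 ('n'): match
  Compare pos 2 ('d') with pos 5 ('d'): match
  Compare pos 3 ('m') with pos 4 ('m'): match
Result: palindrome

1


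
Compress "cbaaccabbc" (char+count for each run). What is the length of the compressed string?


Input: cbaaccabbc
Runs:
  'c' x 1 => "c1"
  'b' x 1 => "b1"
  'a' x 2 => "a2"
  'c' x 2 => "c2"
  'a' x 1 => "a1"
  'b' x 2 => "b2"
  'c' x 1 => "c1"
Compressed: "c1b1a2c2a1b2c1"
Compressed length: 14

14


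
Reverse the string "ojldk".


Input: ojldk
Reading characters right to left:
  Position 4: 'k'
  Position 3: 'd'
  Position 2: 'l'
  Position 1: 'j'
  Position 0: 'o'
Reversed: kdljo

kdljo


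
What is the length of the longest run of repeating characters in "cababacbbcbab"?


Input: "cababacbbcbab"
Scanning for longest run:
  Position 1 ('a'): new char, reset run to 1
  Position 2 ('b'): new char, reset run to 1
  Position 3 ('a'): new char, reset run to 1
  Position 4 ('b'): new char, reset run to 1
  Position 5 ('a'): new char, reset run to 1
  Position 6 ('c'): new char, reset run to 1
  Position 7 ('b'): new char, reset run to 1
  Position 8 ('b'): continues run of 'b', length=2
  Position 9 ('c'): new char, reset run to 1
  Position 10 ('b'): new char, reset run to 1
  Position 11 ('a'): new char, reset run to 1
  Position 12 ('b'): new char, reset run to 1
Longest run: 'b' with length 2

2


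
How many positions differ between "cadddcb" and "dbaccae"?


Comparing "cadddcb" and "dbaccae" position by position:
  Position 0: 'c' vs 'd' => DIFFER
  Position 1: 'a' vs 'b' => DIFFER
  Position 2: 'd' vs 'a' => DIFFER
  Position 3: 'd' vs 'c' => DIFFER
  Position 4: 'd' vs 'c' => DIFFER
  Position 5: 'c' vs 'a' => DIFFER
  Position 6: 'b' vs 'e' => DIFFER
Positions that differ: 7

7


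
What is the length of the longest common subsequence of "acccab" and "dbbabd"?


LCS of "acccab" and "dbbabd"
DP table:
           d    b    b    a    b    d
      0    0    0    0    0    0    0
  a   0    0    0    0    1    1    1
  c   0    0    0    0    1    1    1
  c   0    0    0    0    1    1    1
  c   0    0    0    0    1    1    1
  a   0    0    0    0    1    1    1
  b   0    0    1    1    1    2    2
LCS length = dp[6][6] = 2

2


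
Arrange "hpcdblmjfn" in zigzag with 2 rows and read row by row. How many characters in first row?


Zigzag "hpcdblmjfn" into 2 rows:
Placing characters:
  'h' => row 0
  'p' => row 1
  'c' => row 0
  'd' => row 1
  'b' => row 0
  'l' => row 1
  'm' => row 0
  'j' => row 1
  'f' => row 0
  'n' => row 1
Rows:
  Row 0: "hcbmf"
  Row 1: "pdljn"
First row length: 5

5


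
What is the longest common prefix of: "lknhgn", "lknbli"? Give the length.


Words: lknhgn, lknbli
  Position 0: all 'l' => match
  Position 1: all 'k' => match
  Position 2: all 'n' => match
  Position 3: ('h', 'b') => mismatch, stop
LCP = "lkn" (length 3)

3


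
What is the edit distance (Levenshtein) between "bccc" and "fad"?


Computing edit distance: "bccc" -> "fad"
DP table:
           f    a    d
      0    1    2    3
  b   1    1    2    3
  c   2    2    2    3
  c   3    3    3    3
  c   4    4    4    4
Edit distance = dp[4][3] = 4

4


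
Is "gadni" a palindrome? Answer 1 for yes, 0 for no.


Input: gadni
Reversed: indag
  Compare pos 0 ('g') with pos 4 ('i'): MISMATCH
  Compare pos 1 ('a') with pos 3 ('n'): MISMATCH
Result: not a palindrome

0


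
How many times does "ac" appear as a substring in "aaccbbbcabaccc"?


Searching for "ac" in "aaccbbbcabaccc"
Scanning each position:
  Position 0: "aa" => no
  Position 1: "ac" => MATCH
  Position 2: "cc" => no
  Position 3: "cb" => no
  Position 4: "bb" => no
  Position 5: "bb" => no
  Position 6: "bc" => no
  Position 7: "ca" => no
  Position 8: "ab" => no
  Position 9: "ba" => no
  Position 10: "ac" => MATCH
  Position 11: "cc" => no
  Position 12: "cc" => no
Total occurrences: 2

2


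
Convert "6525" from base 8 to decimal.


Input: "6525" in base 8
Positional expansion:
  Digit '6' (value 6) x 8^3 = 3072
  Digit '5' (value 5) x 8^2 = 320
  Digit '2' (value 2) x 8^1 = 16
  Digit '5' (value 5) x 8^0 = 5
Sum = 3413

3413


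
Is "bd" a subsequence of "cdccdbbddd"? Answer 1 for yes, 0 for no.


Check if "bd" is a subsequence of "cdccdbbddd"
Greedy scan:
  Position 0 ('c'): no match needed
  Position 1 ('d'): no match needed
  Position 2 ('c'): no match needed
  Position 3 ('c'): no match needed
  Position 4 ('d'): no match needed
  Position 5 ('b'): matches sub[0] = 'b'
  Position 6 ('b'): no match needed
  Position 7 ('d'): matches sub[1] = 'd'
  Position 8 ('d'): no match needed
  Position 9 ('d'): no match needed
All 2 characters matched => is a subsequence

1


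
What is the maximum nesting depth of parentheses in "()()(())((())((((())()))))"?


Input: "()()(())((())((((())()))))"
Tracking depth:
  Position 0 '(': depth becomes 1
  Position 1 ')': depth becomes 0
  Position 2 '(': depth becomes 1
  Position 3 ')': depth becomes 0
  Position 4 '(': depth becomes 1
  Position 5 '(': depth becomes 2
  Position 6 ')': depth becomes 1
  Position 7 ')': depth becomes 0
  Position 8 '(': depth becomes 1
  Position 9 '(': depth becomes 2
  Position 10 '(': depth becomes 3
  Position 11 ')': depth becomes 2
  Position 12 ')': depth becomes 1
  Position 13 '(': depth becomes 2
  Position 14 '(': depth becomes 3
  Position 15 '(': depth becomes 4
  Position 16 '(': depth becomes 5
  Position 17 '(': depth becomes 6
  Position 18 ')': depth becomes 5
  Position 19 ')': depth becomes 4
  Position 20 '(': depth becomes 5
  Position 21 ')': depth becomes 4
  Position 22 ')': depth becomes 3
  Position 23 ')': depth becomes 2
  Position 24 ')': depth becomes 1
  Position 25 ')': depth becomes 0
Maximum depth reached: 6

6


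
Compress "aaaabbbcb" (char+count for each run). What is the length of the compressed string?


Input: aaaabbbcb
Runs:
  'a' x 4 => "a4"
  'b' x 3 => "b3"
  'c' x 1 => "c1"
  'b' x 1 => "b1"
Compressed: "a4b3c1b1"
Compressed length: 8

8


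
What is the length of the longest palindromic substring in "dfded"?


Input: "dfded"
Checking substrings for palindromes:
  [0:3] "dfd" (len 3) => palindrome
  [2:5] "ded" (len 3) => palindrome
Longest palindromic substring: "dfd" with length 3

3


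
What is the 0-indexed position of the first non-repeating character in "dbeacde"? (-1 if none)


Input: dbeacde
Character frequencies:
  'a': 1
  'b': 1
  'c': 1
  'd': 2
  'e': 2
Scanning left to right for freq == 1:
  Position 0 ('d'): freq=2, skip
  Position 1 ('b'): unique! => answer = 1

1


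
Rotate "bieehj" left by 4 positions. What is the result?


Input: "bieehj", rotate left by 4
First 4 characters: "biee"
Remaining characters: "hj"
Concatenate remaining + first: "hj" + "biee" = "hjbiee"

hjbiee


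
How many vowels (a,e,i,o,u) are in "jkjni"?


Input: jkjni
Checking each character:
  'j' at position 0: consonant
  'k' at position 1: consonant
  'j' at position 2: consonant
  'n' at position 3: consonant
  'i' at position 4: vowel (running total: 1)
Total vowels: 1

1


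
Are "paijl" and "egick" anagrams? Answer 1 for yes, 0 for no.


Strings: "paijl", "egick"
Sorted first:  aijlp
Sorted second: cegik
Differ at position 0: 'a' vs 'c' => not anagrams

0


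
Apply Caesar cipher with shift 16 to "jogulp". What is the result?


Caesar cipher: shift "jogulp" by 16
  'j' (pos 9) + 16 = pos 25 = 'z'
  'o' (pos 14) + 16 = pos 4 = 'e'
  'g' (pos 6) + 16 = pos 22 = 'w'
  'u' (pos 20) + 16 = pos 10 = 'k'
  'l' (pos 11) + 16 = pos 1 = 'b'
  'p' (pos 15) + 16 = pos 5 = 'f'
Result: zewkbf

zewkbf


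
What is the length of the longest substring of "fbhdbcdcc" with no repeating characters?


Input: "fbhdbcdcc"
Sliding window (track last position of each char):
  Position 0 ('f'): window [0,0] length 1 -- new best
  Position 1 ('b'): window [0,1] length 2 -- new best
  Position 2 ('h'): window [0,2] length 3 -- new best
  Position 3 ('d'): window [0,3] length 4 -- new best
  Position 4 ('b'): repeat (last at 1), move window start to 2
  Position 4 ('b'): window [2,4] length 3
  Position 5 ('c'): window [2,5] length 4
  Position 6 ('d'): repeat (last at 3), move window start to 4
  Position 6 ('d'): window [4,6] length 3
  Position 7 ('c'): repeat (last at 5), move window start to 6
  Position 7 ('c'): window [6,7] length 2
  Position 8 ('c'): repeat (last at 7), move window start to 8
  Position 8 ('c'): window [8,8] length 1
Longest substring with no repeats: "fbhd" with length 4

4


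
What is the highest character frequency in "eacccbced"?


Input: eacccbced
Character counts:
  'a': 1
  'b': 1
  'c': 4
  'd': 1
  'e': 2
Maximum frequency: 4

4


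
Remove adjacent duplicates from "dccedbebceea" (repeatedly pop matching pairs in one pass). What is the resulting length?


Input: dccedbebceea
Stack-based adjacent duplicate removal:
  Read 'd': push. Stack: d
  Read 'c': push. Stack: dc
  Read 'c': matches stack top 'c' => pop. Stack: d
  Read 'e': push. Stack: de
  Read 'd': push. Stack: ded
  Read 'b': push. Stack: dedb
  Read 'e': push. Stack: dedbe
  Read 'b': push. Stack: dedbeb
  Read 'c': push. Stack: dedbebc
  Read 'e': push. Stack: dedbebce
  Read 'e': matches stack top 'e' => pop. Stack: dedbebc
  Read 'a': push. Stack: dedbebca
Final stack: "dedbebca" (length 8)

8


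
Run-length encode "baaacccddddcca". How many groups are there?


Input: baaacccddddcca
Scanning for consecutive runs:
  Group 1: 'b' x 1 (positions 0-0)
  Group 2: 'a' x 3 (positions 1-3)
  Group 3: 'c' x 3 (positions 4-6)
  Group 4: 'd' x 4 (positions 7-10)
  Group 5: 'c' x 2 (positions 11-12)
  Group 6: 'a' x 1 (positions 13-13)
Total groups: 6

6


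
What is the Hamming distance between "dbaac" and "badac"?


Comparing "dbaac" and "badac" position by position:
  Position 0: 'd' vs 'b' => differ
  Position 1: 'b' vs 'a' => differ
  Position 2: 'a' vs 'd' => differ
  Position 3: 'a' vs 'a' => same
  Position 4: 'c' vs 'c' => same
Total differences (Hamming distance): 3

3


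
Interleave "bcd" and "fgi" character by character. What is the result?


Interleaving "bcd" and "fgi":
  Position 0: 'b' from first, 'f' from second => "bf"
  Position 1: 'c' from first, 'g' from second => "cg"
  Position 2: 'd' from first, 'i' from second => "di"
Result: bfcgdi

bfcgdi


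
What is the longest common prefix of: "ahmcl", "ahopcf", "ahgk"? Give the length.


Words: ahmcl, ahopcf, ahgk
  Position 0: all 'a' => match
  Position 1: all 'h' => match
  Position 2: ('m', 'o', 'g') => mismatch, stop
LCP = "ah" (length 2)

2


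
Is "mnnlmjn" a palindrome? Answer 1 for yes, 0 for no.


Input: mnnlmjn
Reversed: njmlnnm
  Compare pos 0 ('m') with pos 6 ('n'): MISMATCH
  Compare pos 1 ('n') with pos 5 ('j'): MISMATCH
  Compare pos 2 ('n') with pos 4 ('m'): MISMATCH
Result: not a palindrome

0


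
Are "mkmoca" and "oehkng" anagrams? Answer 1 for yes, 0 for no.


Strings: "mkmoca", "oehkng"
Sorted first:  ackmmo
Sorted second: eghkno
Differ at position 0: 'a' vs 'e' => not anagrams

0


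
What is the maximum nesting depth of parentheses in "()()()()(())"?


Input: "()()()()(())"
Tracking depth:
  Position 0 '(': depth becomes 1
  Position 1 ')': depth becomes 0
  Position 2 '(': depth becomes 1
  Position 3 ')': depth becomes 0
  Position 4 '(': depth becomes 1
  Position 5 ')': depth becomes 0
  Position 6 '(': depth becomes 1
  Position 7 ')': depth becomes 0
  Position 8 '(': depth becomes 1
  Position 9 '(': depth becomes 2
  Position 10 ')': depth becomes 1
  Position 11 ')': depth becomes 0
Maximum depth reached: 2

2


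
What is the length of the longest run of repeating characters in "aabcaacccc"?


Input: "aabcaacccc"
Scanning for longest run:
  Position 1 ('a'): continues run of 'a', length=2
  Position 2 ('b'): new char, reset run to 1
  Position 3 ('c'): new char, reset run to 1
  Position 4 ('a'): new char, reset run to 1
  Position 5 ('a'): continues run of 'a', length=2
  Position 6 ('c'): new char, reset run to 1
  Position 7 ('c'): continues run of 'c', length=2
  Position 8 ('c'): continues run of 'c', length=3
  Position 9 ('c'): continues run of 'c', length=4
Longest run: 'c' with length 4

4


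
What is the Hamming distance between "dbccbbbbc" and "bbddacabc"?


Comparing "dbccbbbbc" and "bbddacabc" position by position:
  Position 0: 'd' vs 'b' => differ
  Position 1: 'b' vs 'b' => same
  Position 2: 'c' vs 'd' => differ
  Position 3: 'c' vs 'd' => differ
  Position 4: 'b' vs 'a' => differ
  Position 5: 'b' vs 'c' => differ
  Position 6: 'b' vs 'a' => differ
  Position 7: 'b' vs 'b' => same
  Position 8: 'c' vs 'c' => same
Total differences (Hamming distance): 6

6


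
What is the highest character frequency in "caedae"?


Input: caedae
Character counts:
  'a': 2
  'c': 1
  'd': 1
  'e': 2
Maximum frequency: 2

2


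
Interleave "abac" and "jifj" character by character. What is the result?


Interleaving "abac" and "jifj":
  Position 0: 'a' from first, 'j' from second => "aj"
  Position 1: 'b' from first, 'i' from second => "bi"
  Position 2: 'a' from first, 'f' from second => "af"
  Position 3: 'c' from first, 'j' from second => "cj"
Result: ajbiafcj

ajbiafcj


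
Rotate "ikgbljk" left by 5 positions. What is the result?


Input: "ikgbljk", rotate left by 5
First 5 characters: "ikgbl"
Remaining characters: "jk"
Concatenate remaining + first: "jk" + "ikgbl" = "jkikgbl"

jkikgbl


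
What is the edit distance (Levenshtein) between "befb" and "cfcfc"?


Computing edit distance: "befb" -> "cfcfc"
DP table:
           c    f    c    f    c
      0    1    2    3    4    5
  b   1    1    2    3    4    5
  e   2    2    2    3    4    5
  f   3    3    2    3    3    4
  b   4    4    3    3    4    4
Edit distance = dp[4][5] = 4

4


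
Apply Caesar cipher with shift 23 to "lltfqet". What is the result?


Caesar cipher: shift "lltfqet" by 23
  'l' (pos 11) + 23 = pos 8 = 'i'
  'l' (pos 11) + 23 = pos 8 = 'i'
  't' (pos 19) + 23 = pos 16 = 'q'
  'f' (pos 5) + 23 = pos 2 = 'c'
  'q' (pos 16) + 23 = pos 13 = 'n'
  'e' (pos 4) + 23 = pos 1 = 'b'
  't' (pos 19) + 23 = pos 16 = 'q'
Result: iiqcnbq

iiqcnbq


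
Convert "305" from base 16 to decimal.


Input: "305" in base 16
Positional expansion:
  Digit '3' (value 3) x 16^2 = 768
  Digit '0' (value 0) x 16^1 = 0
  Digit '5' (value 5) x 16^0 = 5
Sum = 773

773


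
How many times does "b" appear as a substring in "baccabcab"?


Searching for "b" in "baccabcab"
Scanning each position:
  Position 0: "b" => MATCH
  Position 1: "a" => no
  Position 2: "c" => no
  Position 3: "c" => no
  Position 4: "a" => no
  Position 5: "b" => MATCH
  Position 6: "c" => no
  Position 7: "a" => no
  Position 8: "b" => MATCH
Total occurrences: 3

3


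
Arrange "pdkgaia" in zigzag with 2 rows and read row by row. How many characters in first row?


Zigzag "pdkgaia" into 2 rows:
Placing characters:
  'p' => row 0
  'd' => row 1
  'k' => row 0
  'g' => row 1
  'a' => row 0
  'i' => row 1
  'a' => row 0
Rows:
  Row 0: "pkaa"
  Row 1: "dgi"
First row length: 4

4


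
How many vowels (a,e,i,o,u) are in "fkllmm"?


Input: fkllmm
Checking each character:
  'f' at position 0: consonant
  'k' at position 1: consonant
  'l' at position 2: consonant
  'l' at position 3: consonant
  'm' at position 4: consonant
  'm' at position 5: consonant
Total vowels: 0

0


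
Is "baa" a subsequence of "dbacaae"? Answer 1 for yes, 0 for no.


Check if "baa" is a subsequence of "dbacaae"
Greedy scan:
  Position 0 ('d'): no match needed
  Position 1 ('b'): matches sub[0] = 'b'
  Position 2 ('a'): matches sub[1] = 'a'
  Position 3 ('c'): no match needed
  Position 4 ('a'): matches sub[2] = 'a'
  Position 5 ('a'): no match needed
  Position 6 ('e'): no match needed
All 3 characters matched => is a subsequence

1


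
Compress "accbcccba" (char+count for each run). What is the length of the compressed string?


Input: accbcccba
Runs:
  'a' x 1 => "a1"
  'c' x 2 => "c2"
  'b' x 1 => "b1"
  'c' x 3 => "c3"
  'b' x 1 => "b1"
  'a' x 1 => "a1"
Compressed: "a1c2b1c3b1a1"
Compressed length: 12

12


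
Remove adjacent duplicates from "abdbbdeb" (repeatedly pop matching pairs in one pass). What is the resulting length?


Input: abdbbdeb
Stack-based adjacent duplicate removal:
  Read 'a': push. Stack: a
  Read 'b': push. Stack: ab
  Read 'd': push. Stack: abd
  Read 'b': push. Stack: abdb
  Read 'b': matches stack top 'b' => pop. Stack: abd
  Read 'd': matches stack top 'd' => pop. Stack: ab
  Read 'e': push. Stack: abe
  Read 'b': push. Stack: abeb
Final stack: "abeb" (length 4)

4


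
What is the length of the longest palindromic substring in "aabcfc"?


Input: "aabcfc"
Checking substrings for palindromes:
  [3:6] "cfc" (len 3) => palindrome
  [0:2] "aa" (len 2) => palindrome
Longest palindromic substring: "cfc" with length 3

3


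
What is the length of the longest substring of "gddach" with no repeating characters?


Input: "gddach"
Sliding window (track last position of each char):
  Position 0 ('g'): window [0,0] length 1 -- new best
  Position 1 ('d'): window [0,1] length 2 -- new best
  Position 2 ('d'): repeat (last at 1), move window start to 2
  Position 2 ('d'): window [2,2] length 1
  Position 3 ('a'): window [2,3] length 2
  Position 4 ('c'): window [2,4] length 3 -- new best
  Position 5 ('h'): window [2,5] length 4 -- new best
Longest substring with no repeats: "dach" with length 4

4


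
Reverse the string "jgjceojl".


Input: jgjceojl
Reading characters right to left:
  Position 7: 'l'
  Position 6: 'j'
  Position 5: 'o'
  Position 4: 'e'
  Position 3: 'c'
  Position 2: 'j'
  Position 1: 'g'
  Position 0: 'j'
Reversed: ljoecjgj

ljoecjgj


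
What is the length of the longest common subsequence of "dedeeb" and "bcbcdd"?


LCS of "dedeeb" and "bcbcdd"
DP table:
           b    c    b    c    d    d
      0    0    0    0    0    0    0
  d   0    0    0    0    0    1    1
  e   0    0    0    0    0    1    1
  d   0    0    0    0    0    1    2
  e   0    0    0    0    0    1    2
  e   0    0    0    0    0    1    2
  b   0    1    1    1    1    1    2
LCS length = dp[6][6] = 2

2


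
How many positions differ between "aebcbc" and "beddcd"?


Comparing "aebcbc" and "beddcd" position by position:
  Position 0: 'a' vs 'b' => DIFFER
  Position 1: 'e' vs 'e' => same
  Position 2: 'b' vs 'd' => DIFFER
  Position 3: 'c' vs 'd' => DIFFER
  Position 4: 'b' vs 'c' => DIFFER
  Position 5: 'c' vs 'd' => DIFFER
Positions that differ: 5

5


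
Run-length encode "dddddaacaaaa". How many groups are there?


Input: dddddaacaaaa
Scanning for consecutive runs:
  Group 1: 'd' x 5 (positions 0-4)
  Group 2: 'a' x 2 (positions 5-6)
  Group 3: 'c' x 1 (positions 7-7)
  Group 4: 'a' x 4 (positions 8-11)
Total groups: 4

4


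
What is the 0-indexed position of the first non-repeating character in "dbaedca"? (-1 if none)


Input: dbaedca
Character frequencies:
  'a': 2
  'b': 1
  'c': 1
  'd': 2
  'e': 1
Scanning left to right for freq == 1:
  Position 0 ('d'): freq=2, skip
  Position 1 ('b'): unique! => answer = 1

1


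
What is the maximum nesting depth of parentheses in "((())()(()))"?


Input: "((())()(()))"
Tracking depth:
  Position 0 '(': depth becomes 1
  Position 1 '(': depth becomes 2
  Position 2 '(': depth becomes 3
  Position 3 ')': depth becomes 2
  Position 4 ')': depth becomes 1
  Position 5 '(': depth becomes 2
  Position 6 ')': depth becomes 1
  Position 7 '(': depth becomes 2
  Position 8 '(': depth becomes 3
  Position 9 ')': depth becomes 2
  Position 10 ')': depth becomes 1
  Position 11 ')': depth becomes 0
Maximum depth reached: 3

3


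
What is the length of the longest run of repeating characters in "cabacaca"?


Input: "cabacaca"
Scanning for longest run:
  Position 1 ('a'): new char, reset run to 1
  Position 2 ('b'): new char, reset run to 1
  Position 3 ('a'): new char, reset run to 1
  Position 4 ('c'): new char, reset run to 1
  Position 5 ('a'): new char, reset run to 1
  Position 6 ('c'): new char, reset run to 1
  Position 7 ('a'): new char, reset run to 1
Longest run: 'c' with length 1

1


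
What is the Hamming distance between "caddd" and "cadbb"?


Comparing "caddd" and "cadbb" position by position:
  Position 0: 'c' vs 'c' => same
  Position 1: 'a' vs 'a' => same
  Position 2: 'd' vs 'd' => same
  Position 3: 'd' vs 'b' => differ
  Position 4: 'd' vs 'b' => differ
Total differences (Hamming distance): 2

2


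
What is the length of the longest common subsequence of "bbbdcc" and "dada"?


LCS of "bbbdcc" and "dada"
DP table:
           d    a    d    a
      0    0    0    0    0
  b   0    0    0    0    0
  b   0    0    0    0    0
  b   0    0    0    0    0
  d   0    1    1    1    1
  c   0    1    1    1    1
  c   0    1    1    1    1
LCS length = dp[6][4] = 1

1


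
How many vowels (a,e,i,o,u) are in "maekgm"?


Input: maekgm
Checking each character:
  'm' at position 0: consonant
  'a' at position 1: vowel (running total: 1)
  'e' at position 2: vowel (running total: 2)
  'k' at position 3: consonant
  'g' at position 4: consonant
  'm' at position 5: consonant
Total vowels: 2

2


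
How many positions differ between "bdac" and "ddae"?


Comparing "bdac" and "ddae" position by position:
  Position 0: 'b' vs 'd' => DIFFER
  Position 1: 'd' vs 'd' => same
  Position 2: 'a' vs 'a' => same
  Position 3: 'c' vs 'e' => DIFFER
Positions that differ: 2

2


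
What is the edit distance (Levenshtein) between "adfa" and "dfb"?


Computing edit distance: "adfa" -> "dfb"
DP table:
           d    f    b
      0    1    2    3
  a   1    1    2    3
  d   2    1    2    3
  f   3    2    1    2
  a   4    3    2    2
Edit distance = dp[4][3] = 2

2


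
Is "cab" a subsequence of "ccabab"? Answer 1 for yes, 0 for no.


Check if "cab" is a subsequence of "ccabab"
Greedy scan:
  Position 0 ('c'): matches sub[0] = 'c'
  Position 1 ('c'): no match needed
  Position 2 ('a'): matches sub[1] = 'a'
  Position 3 ('b'): matches sub[2] = 'b'
  Position 4 ('a'): no match needed
  Position 5 ('b'): no match needed
All 3 characters matched => is a subsequence

1


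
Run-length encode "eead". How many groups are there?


Input: eead
Scanning for consecutive runs:
  Group 1: 'e' x 2 (positions 0-1)
  Group 2: 'a' x 1 (positions 2-2)
  Group 3: 'd' x 1 (positions 3-3)
Total groups: 3

3


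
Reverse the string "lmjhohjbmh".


Input: lmjhohjbmh
Reading characters right to left:
  Position 9: 'h'
  Position 8: 'm'
  Position 7: 'b'
  Position 6: 'j'
  Position 5: 'h'
  Position 4: 'o'
  Position 3: 'h'
  Position 2: 'j'
  Position 1: 'm'
  Position 0: 'l'
Reversed: hmbjhohjml

hmbjhohjml


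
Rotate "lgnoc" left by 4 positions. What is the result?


Input: "lgnoc", rotate left by 4
First 4 characters: "lgno"
Remaining characters: "c"
Concatenate remaining + first: "c" + "lgno" = "clgno"

clgno


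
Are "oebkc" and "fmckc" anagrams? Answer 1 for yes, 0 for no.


Strings: "oebkc", "fmckc"
Sorted first:  bceko
Sorted second: ccfkm
Differ at position 0: 'b' vs 'c' => not anagrams

0


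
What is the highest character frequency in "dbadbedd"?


Input: dbadbedd
Character counts:
  'a': 1
  'b': 2
  'd': 4
  'e': 1
Maximum frequency: 4

4


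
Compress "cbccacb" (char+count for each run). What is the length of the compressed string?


Input: cbccacb
Runs:
  'c' x 1 => "c1"
  'b' x 1 => "b1"
  'c' x 2 => "c2"
  'a' x 1 => "a1"
  'c' x 1 => "c1"
  'b' x 1 => "b1"
Compressed: "c1b1c2a1c1b1"
Compressed length: 12

12


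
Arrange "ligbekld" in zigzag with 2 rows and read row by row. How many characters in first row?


Zigzag "ligbekld" into 2 rows:
Placing characters:
  'l' => row 0
  'i' => row 1
  'g' => row 0
  'b' => row 1
  'e' => row 0
  'k' => row 1
  'l' => row 0
  'd' => row 1
Rows:
  Row 0: "lgel"
  Row 1: "ibkd"
First row length: 4

4


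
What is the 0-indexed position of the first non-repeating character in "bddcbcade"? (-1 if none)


Input: bddcbcade
Character frequencies:
  'a': 1
  'b': 2
  'c': 2
  'd': 3
  'e': 1
Scanning left to right for freq == 1:
  Position 0 ('b'): freq=2, skip
  Position 1 ('d'): freq=3, skip
  Position 2 ('d'): freq=3, skip
  Position 3 ('c'): freq=2, skip
  Position 4 ('b'): freq=2, skip
  Position 5 ('c'): freq=2, skip
  Position 6 ('a'): unique! => answer = 6

6


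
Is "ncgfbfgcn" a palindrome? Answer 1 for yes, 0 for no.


Input: ncgfbfgcn
Reversed: ncgfbfgcn
  Compare pos 0 ('n') with pos 8 ('n'): match
  Compare pos 1 ('c') with pos 7 ('c'): match
  Compare pos 2 ('g') with pos 6 ('g'): match
  Compare pos 3 ('f') with pos 5 ('f'): match
Result: palindrome

1


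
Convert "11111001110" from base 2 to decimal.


Input: "11111001110" in base 2
Positional expansion:
  Digit '1' (value 1) x 2^10 = 1024
  Digit '1' (value 1) x 2^9 = 512
  Digit '1' (value 1) x 2^8 = 256
  Digit '1' (value 1) x 2^7 = 128
  Digit '1' (value 1) x 2^6 = 64
  Digit '0' (value 0) x 2^5 = 0
  Digit '0' (value 0) x 2^4 = 0
  Digit '1' (value 1) x 2^3 = 8
  Digit '1' (value 1) x 2^2 = 4
  Digit '1' (value 1) x 2^1 = 2
  Digit '0' (value 0) x 2^0 = 0
Sum = 1998

1998


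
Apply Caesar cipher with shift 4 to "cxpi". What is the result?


Caesar cipher: shift "cxpi" by 4
  'c' (pos 2) + 4 = pos 6 = 'g'
  'x' (pos 23) + 4 = pos 1 = 'b'
  'p' (pos 15) + 4 = pos 19 = 't'
  'i' (pos 8) + 4 = pos 12 = 'm'
Result: gbtm

gbtm
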